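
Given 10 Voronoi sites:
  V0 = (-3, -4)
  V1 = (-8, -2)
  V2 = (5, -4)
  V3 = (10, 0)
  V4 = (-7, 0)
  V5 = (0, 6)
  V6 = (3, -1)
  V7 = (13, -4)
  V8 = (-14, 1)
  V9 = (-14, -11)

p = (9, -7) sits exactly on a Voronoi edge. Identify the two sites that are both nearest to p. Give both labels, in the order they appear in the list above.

V2 and V7

Squared distances from p to each site:
|pV0|² = (9−(-3))² + (-7−(-4))² = 144 + 9 = 153
|pV1|² = (9−(-8))² + (-7−(-2))² = 289 + 25 = 314
|pV2|² = (9−5)² + (-7−(-4))² = 16 + 9 = 25
|pV3|² = (9−10)² + (-7−0)² = 1 + 49 = 50
|pV4|² = (9−(-7))² + (-7−0)² = 256 + 49 = 305
|pV5|² = (9−0)² + (-7−6)² = 81 + 169 = 250
|pV6|² = (9−3)² + (-7−(-1))² = 36 + 36 = 72
|pV7|² = (9−13)² + (-7−(-4))² = 16 + 9 = 25
|pV8|² = (9−(-14))² + (-7−1)² = 529 + 64 = 593
|pV9|² = (9−(-14))² + (-7−(-11))² = 529 + 16 = 545
p is equidistant from V2 and V7 (both at squared distance 25), and every other site is strictly farther — so p lies on the V2–V7 Voronoi edge.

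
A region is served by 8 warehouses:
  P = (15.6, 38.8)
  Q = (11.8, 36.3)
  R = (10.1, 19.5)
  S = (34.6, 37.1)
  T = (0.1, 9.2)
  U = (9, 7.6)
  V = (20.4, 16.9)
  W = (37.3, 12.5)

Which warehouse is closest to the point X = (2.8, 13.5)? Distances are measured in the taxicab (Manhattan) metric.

T

d(X,P) = 12.8 + 25.3 = 38.1
d(X,Q) = 9 + 22.8 = 31.8
d(X,R) = 7.3 + 6 = 13.3
d(X,S) = 31.8 + 23.6 = 55.4
d(X,T) = 2.7 + 4.3 = 7
d(X,U) = 6.2 + 5.9 = 12.1
d(X,V) = 17.6 + 3.4 = 21
d(X,W) = 34.5 + 1 = 35.5
The smallest is to T, so X lies in the Voronoi region of T.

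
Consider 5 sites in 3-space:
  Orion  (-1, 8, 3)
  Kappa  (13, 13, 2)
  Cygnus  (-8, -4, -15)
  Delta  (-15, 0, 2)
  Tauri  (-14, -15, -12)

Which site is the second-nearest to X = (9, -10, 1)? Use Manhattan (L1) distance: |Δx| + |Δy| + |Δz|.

Orion

d(X, Orion) = |9−(-1)| + |-10−8| + |1−3| = 10 + 18 + 2 = 30
d(X, Kappa) = |9−13| + |-10−13| + |1−2| = 4 + 23 + 1 = 28
d(X, Cygnus) = |9−(-8)| + |-10−(-4)| + |1−(-15)| = 17 + 6 + 16 = 39
d(X, Delta) = |9−(-15)| + |-10−0| + |1−2| = 24 + 10 + 1 = 35
d(X, Tauri) = |9−(-14)| + |-10−(-15)| + |1−(-12)| = 23 + 5 + 13 = 41
Sorted ascending: Kappa, Orion, Delta, … — the second-nearest is Orion.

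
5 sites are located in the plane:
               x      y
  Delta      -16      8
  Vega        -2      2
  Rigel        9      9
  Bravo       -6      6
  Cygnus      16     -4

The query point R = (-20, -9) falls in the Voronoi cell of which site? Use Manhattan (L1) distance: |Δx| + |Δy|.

d(R, Delta) = |-20−(-16)| + |-9−8| = 4 + 17 = 21
d(R, Vega) = |-20−(-2)| + |-9−2| = 18 + 11 = 29
d(R, Rigel) = |-20−9| + |-9−9| = 29 + 18 = 47
d(R, Bravo) = |-20−(-6)| + |-9−6| = 14 + 15 = 29
d(R, Cygnus) = |-20−16| + |-9−(-4)| = 36 + 5 = 41
The smallest is to Delta, so R lies in the Voronoi region of Delta.

Delta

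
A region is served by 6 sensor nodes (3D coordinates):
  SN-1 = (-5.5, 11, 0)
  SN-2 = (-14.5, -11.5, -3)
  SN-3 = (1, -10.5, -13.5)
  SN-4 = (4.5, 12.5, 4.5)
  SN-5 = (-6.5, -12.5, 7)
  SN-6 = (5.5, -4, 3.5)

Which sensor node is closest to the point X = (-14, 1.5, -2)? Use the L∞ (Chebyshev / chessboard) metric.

d(X, SN-1) = max(8.5, 9.5, 2) = 9.5
d(X, SN-2) = max(0.5, 13, 1) = 13
d(X, SN-3) = max(15, 12, 11.5) = 15
d(X, SN-4) = max(18.5, 11, 6.5) = 18.5
d(X, SN-5) = max(7.5, 14, 9) = 14
d(X, SN-6) = max(19.5, 5.5, 5.5) = 19.5
SN-1 is nearest.

SN-1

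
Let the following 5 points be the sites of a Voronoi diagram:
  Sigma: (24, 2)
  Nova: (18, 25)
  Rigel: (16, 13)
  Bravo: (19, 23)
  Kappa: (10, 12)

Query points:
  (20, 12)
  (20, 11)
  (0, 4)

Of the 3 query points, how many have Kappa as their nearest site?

1

(20, 12) — d² to each: Sigma:116, Nova:173, Rigel:17, Bravo:122, Kappa:100 → nearest is Rigel
(20, 11) — d² to each: Sigma:97, Nova:200, Rigel:20, Bravo:145, Kappa:101 → nearest is Rigel
(0, 4) — d² to each: Sigma:580, Nova:765, Rigel:337, Bravo:722, Kappa:164 → nearest is Kappa
1 of the 3 points has Kappa as nearest.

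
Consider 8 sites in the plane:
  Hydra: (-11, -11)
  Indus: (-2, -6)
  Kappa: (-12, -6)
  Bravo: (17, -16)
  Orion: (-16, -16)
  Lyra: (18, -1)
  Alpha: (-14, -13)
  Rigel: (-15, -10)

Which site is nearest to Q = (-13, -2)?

Kappa

Compare squared distances (the ordering matches that of the actual distances):
d²(Q, Hydra) = (-13−(-11))² + (-2−(-11))² = 4 + 81 = 85
d²(Q, Indus) = (-13−(-2))² + (-2−(-6))² = 121 + 16 = 137
d²(Q, Kappa) = (-13−(-12))² + (-2−(-6))² = 1 + 16 = 17
d²(Q, Bravo) = (-13−17)² + (-2−(-16))² = 900 + 196 = 1096
d²(Q, Orion) = (-13−(-16))² + (-2−(-16))² = 9 + 196 = 205
d²(Q, Lyra) = (-13−18)² + (-2−(-1))² = 961 + 1 = 962
d²(Q, Alpha) = (-13−(-14))² + (-2−(-13))² = 1 + 121 = 122
d²(Q, Rigel) = (-13−(-15))² + (-2−(-10))² = 4 + 64 = 68
Minimum is at Kappa.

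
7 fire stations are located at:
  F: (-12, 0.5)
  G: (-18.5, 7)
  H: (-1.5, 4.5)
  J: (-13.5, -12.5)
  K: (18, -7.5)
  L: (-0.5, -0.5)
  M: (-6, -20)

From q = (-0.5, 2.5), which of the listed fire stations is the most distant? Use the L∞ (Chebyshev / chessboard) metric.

M

d(q,F) = max(11.5, 2) = 11.5
d(q,G) = max(18, 4.5) = 18
d(q,H) = max(1, 2) = 2
d(q,J) = max(13, 15) = 15
d(q,K) = max(18.5, 10) = 18.5
d(q,L) = max(0, 3) = 3
d(q,M) = max(5.5, 22.5) = 22.5
The largest is to M.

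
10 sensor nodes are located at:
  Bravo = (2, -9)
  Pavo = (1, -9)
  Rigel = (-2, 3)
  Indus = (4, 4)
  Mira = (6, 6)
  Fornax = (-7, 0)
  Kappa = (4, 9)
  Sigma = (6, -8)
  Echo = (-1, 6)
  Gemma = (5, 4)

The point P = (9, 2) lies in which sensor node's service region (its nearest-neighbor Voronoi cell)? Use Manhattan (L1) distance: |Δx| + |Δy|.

Gemma

d(P, Bravo) = 7 + 11 = 18
d(P, Pavo) = 8 + 11 = 19
d(P, Rigel) = 11 + 1 = 12
d(P, Indus) = 5 + 2 = 7
d(P, Mira) = 3 + 4 = 7
d(P, Fornax) = 16 + 2 = 18
d(P, Kappa) = 5 + 7 = 12
d(P, Sigma) = 3 + 10 = 13
d(P, Echo) = 10 + 4 = 14
d(P, Gemma) = 4 + 2 = 6
Gemma is nearest.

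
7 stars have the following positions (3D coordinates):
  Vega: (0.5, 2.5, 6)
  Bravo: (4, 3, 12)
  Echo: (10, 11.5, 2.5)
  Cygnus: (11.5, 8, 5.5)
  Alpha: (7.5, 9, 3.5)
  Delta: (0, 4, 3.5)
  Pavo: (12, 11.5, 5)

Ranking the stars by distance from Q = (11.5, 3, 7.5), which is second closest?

Compare squared distances (the ordering matches that of the actual distances):
d²(Q, Vega) = (11.5−0.5)² + (3−2.5)² + (7.5−6)² = 121 + 0.25 + 2.25 = 123.5
d²(Q, Bravo) = (11.5−4)² + (3−3)² + (7.5−12)² = 56.25 + 0 + 20.25 = 76.5
d²(Q, Echo) = (11.5−10)² + (3−11.5)² + (7.5−2.5)² = 2.25 + 72.25 + 25 = 99.5
d²(Q, Cygnus) = (11.5−11.5)² + (3−8)² + (7.5−5.5)² = 0 + 25 + 4 = 29
d²(Q, Alpha) = (11.5−7.5)² + (3−9)² + (7.5−3.5)² = 16 + 36 + 16 = 68
d²(Q, Delta) = (11.5−0)² + (3−4)² + (7.5−3.5)² = 132.25 + 1 + 16 = 149.25
d²(Q, Pavo) = (11.5−12)² + (3−11.5)² + (7.5−5)² = 0.25 + 72.25 + 6.25 = 78.75
Sorted ascending: Cygnus, Alpha, Bravo, … — the second-nearest is Alpha.

Alpha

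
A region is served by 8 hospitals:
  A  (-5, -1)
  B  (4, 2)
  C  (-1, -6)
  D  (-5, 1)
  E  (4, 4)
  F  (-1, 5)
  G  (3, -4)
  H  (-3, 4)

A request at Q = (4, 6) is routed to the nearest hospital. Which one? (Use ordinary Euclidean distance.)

Squared Euclidean distances:
|QA|² = (4−(-5))² + (6−(-1))² = 81 + 49 = 130
|QB|² = (4−4)² + (6−2)² = 0 + 16 = 16
|QC|² = (4−(-1))² + (6−(-6))² = 25 + 144 = 169
|QD|² = (4−(-5))² + (6−1)² = 81 + 25 = 106
|QE|² = (4−4)² + (6−4)² = 0 + 4 = 4
|QF|² = (4−(-1))² + (6−5)² = 25 + 1 = 26
|QG|² = (4−3)² + (6−(-4))² = 1 + 100 = 101
|QH|² = (4−(-3))² + (6−4)² = 49 + 4 = 53
Minimum is at E.

E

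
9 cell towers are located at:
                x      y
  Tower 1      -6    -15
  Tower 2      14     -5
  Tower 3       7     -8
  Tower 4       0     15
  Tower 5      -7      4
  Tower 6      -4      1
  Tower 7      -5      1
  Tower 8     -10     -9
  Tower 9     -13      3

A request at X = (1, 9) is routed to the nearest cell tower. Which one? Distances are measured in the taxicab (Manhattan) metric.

d(X, Tower 1) = 7 + 24 = 31
d(X, Tower 2) = 13 + 14 = 27
d(X, Tower 3) = 6 + 17 = 23
d(X, Tower 4) = 1 + 6 = 7
d(X, Tower 5) = 8 + 5 = 13
d(X, Tower 6) = 5 + 8 = 13
d(X, Tower 7) = 6 + 8 = 14
d(X, Tower 8) = 11 + 18 = 29
d(X, Tower 9) = 14 + 6 = 20
Minimum is at Tower 4.

Tower 4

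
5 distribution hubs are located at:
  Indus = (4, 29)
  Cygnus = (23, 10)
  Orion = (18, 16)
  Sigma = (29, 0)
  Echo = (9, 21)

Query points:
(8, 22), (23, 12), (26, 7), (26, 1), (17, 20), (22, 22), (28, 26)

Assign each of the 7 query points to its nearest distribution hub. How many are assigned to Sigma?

(8, 22) — d² to each: Indus:65, Cygnus:369, Orion:136, Sigma:925, Echo:2 → nearest is Echo
(23, 12) — d² to each: Indus:650, Cygnus:4, Orion:41, Sigma:180, Echo:277 → nearest is Cygnus
(26, 7) — d² to each: Indus:968, Cygnus:18, Orion:145, Sigma:58, Echo:485 → nearest is Cygnus
(26, 1) — d² to each: Indus:1268, Cygnus:90, Orion:289, Sigma:10, Echo:689 → nearest is Sigma
(17, 20) — d² to each: Indus:250, Cygnus:136, Orion:17, Sigma:544, Echo:65 → nearest is Orion
(22, 22) — d² to each: Indus:373, Cygnus:145, Orion:52, Sigma:533, Echo:170 → nearest is Orion
(28, 26) — d² to each: Indus:585, Cygnus:281, Orion:200, Sigma:677, Echo:386 → nearest is Orion
1 of the 7 points has Sigma as nearest.

1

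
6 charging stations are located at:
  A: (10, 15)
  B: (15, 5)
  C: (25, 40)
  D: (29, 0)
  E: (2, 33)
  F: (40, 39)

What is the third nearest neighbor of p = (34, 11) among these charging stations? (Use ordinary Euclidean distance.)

A

Compare squared distances (the ordering matches that of the actual distances):
|pA|² = (34−10)² + (11−15)² = 576 + 16 = 592
|pB|² = (34−15)² + (11−5)² = 361 + 36 = 397
|pC|² = (34−25)² + (11−40)² = 81 + 841 = 922
|pD|² = (34−29)² + (11−0)² = 25 + 121 = 146
|pE|² = (34−2)² + (11−33)² = 1024 + 484 = 1508
|pF|² = (34−40)² + (11−39)² = 36 + 784 = 820
Sorted ascending: D, B, A, F, … — the third-nearest is A.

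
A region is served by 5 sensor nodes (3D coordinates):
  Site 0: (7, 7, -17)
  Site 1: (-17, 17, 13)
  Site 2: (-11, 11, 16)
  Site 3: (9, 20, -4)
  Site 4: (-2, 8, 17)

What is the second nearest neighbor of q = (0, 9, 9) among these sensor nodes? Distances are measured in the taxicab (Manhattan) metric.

d(q, Site 0) = |0−7| + |9−7| + |9−(-17)| = 7 + 2 + 26 = 35
d(q, Site 1) = |0−(-17)| + |9−17| + |9−13| = 17 + 8 + 4 = 29
d(q, Site 2) = |0−(-11)| + |9−11| + |9−16| = 11 + 2 + 7 = 20
d(q, Site 3) = |0−9| + |9−20| + |9−(-4)| = 9 + 11 + 13 = 33
d(q, Site 4) = |0−(-2)| + |9−8| + |9−17| = 2 + 1 + 8 = 11
Sorted ascending: Site 4, Site 2, Site 1, … — the second-nearest is Site 2.

Site 2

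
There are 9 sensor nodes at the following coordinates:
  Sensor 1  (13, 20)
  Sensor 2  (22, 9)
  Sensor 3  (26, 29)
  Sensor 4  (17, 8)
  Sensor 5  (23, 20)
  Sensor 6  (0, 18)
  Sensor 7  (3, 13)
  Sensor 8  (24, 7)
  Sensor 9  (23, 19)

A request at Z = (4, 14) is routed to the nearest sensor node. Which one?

Sensor 7

Squared Euclidean distances:
d²(Z, Sensor 1) = 81 + 36 = 117
d²(Z, Sensor 2) = 324 + 25 = 349
d²(Z, Sensor 3) = 484 + 225 = 709
d²(Z, Sensor 4) = 169 + 36 = 205
d²(Z, Sensor 5) = 361 + 36 = 397
d²(Z, Sensor 6) = 16 + 16 = 32
d²(Z, Sensor 7) = 1 + 1 = 2
d²(Z, Sensor 8) = 400 + 49 = 449
d²(Z, Sensor 9) = 361 + 25 = 386
Minimum is at Sensor 7.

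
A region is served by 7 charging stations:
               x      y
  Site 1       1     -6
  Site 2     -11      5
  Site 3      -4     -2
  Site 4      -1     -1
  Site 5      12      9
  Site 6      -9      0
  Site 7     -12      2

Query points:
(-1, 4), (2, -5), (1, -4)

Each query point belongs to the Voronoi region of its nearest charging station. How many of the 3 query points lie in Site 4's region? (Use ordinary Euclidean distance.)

1

(-1, 4) — d² to each: Site 1:104, Site 2:101, Site 3:45, Site 4:25, Site 5:194, Site 6:80, Site 7:125 → nearest is Site 4
(2, -5) — d² to each: Site 1:2, Site 2:269, Site 3:45, Site 4:25, Site 5:296, Site 6:146, Site 7:245 → nearest is Site 1
(1, -4) — d² to each: Site 1:4, Site 2:225, Site 3:29, Site 4:13, Site 5:290, Site 6:116, Site 7:205 → nearest is Site 1
1 of the 3 points has Site 4 as nearest.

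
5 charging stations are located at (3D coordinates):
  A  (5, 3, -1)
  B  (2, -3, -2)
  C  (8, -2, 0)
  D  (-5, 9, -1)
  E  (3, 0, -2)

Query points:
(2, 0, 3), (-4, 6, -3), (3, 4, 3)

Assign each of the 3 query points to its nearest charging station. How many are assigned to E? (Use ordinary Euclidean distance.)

(2, 0, 3) — d² to each: A:34, B:34, C:49, D:146, E:26 → nearest is E
(-4, 6, -3) — d² to each: A:94, B:118, C:217, D:14, E:86 → nearest is D
(3, 4, 3) — d² to each: A:21, B:75, C:70, D:105, E:41 → nearest is A
1 of the 3 points has E as nearest.

1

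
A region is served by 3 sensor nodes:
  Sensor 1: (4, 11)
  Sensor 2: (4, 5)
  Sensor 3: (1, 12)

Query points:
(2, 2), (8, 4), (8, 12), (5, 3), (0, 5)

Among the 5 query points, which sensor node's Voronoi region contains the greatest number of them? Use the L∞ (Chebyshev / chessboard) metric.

(2, 2) — d to each: Sensor 1:9, Sensor 2:3, Sensor 3:10 → nearest is Sensor 2
(8, 4) — d to each: Sensor 1:7, Sensor 2:4, Sensor 3:8 → nearest is Sensor 2
(8, 12) — d to each: Sensor 1:4, Sensor 2:7, Sensor 3:7 → nearest is Sensor 1
(5, 3) — d to each: Sensor 1:8, Sensor 2:2, Sensor 3:9 → nearest is Sensor 2
(0, 5) — d to each: Sensor 1:6, Sensor 2:4, Sensor 3:7 → nearest is Sensor 2
Tally — Sensor 1:1, Sensor 2:4. Sensor 2 captures the most (4).

Sensor 2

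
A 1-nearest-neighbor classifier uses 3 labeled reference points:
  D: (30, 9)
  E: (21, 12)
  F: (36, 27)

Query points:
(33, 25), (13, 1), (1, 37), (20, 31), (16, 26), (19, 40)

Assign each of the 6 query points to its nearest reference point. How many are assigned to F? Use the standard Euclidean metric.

3

(33, 25) — d² to each: D:265, E:313, F:13 → nearest is F
(13, 1) — d² to each: D:353, E:185, F:1205 → nearest is E
(1, 37) — d² to each: D:1625, E:1025, F:1325 → nearest is E
(20, 31) — d² to each: D:584, E:362, F:272 → nearest is F
(16, 26) — d² to each: D:485, E:221, F:401 → nearest is E
(19, 40) — d² to each: D:1082, E:788, F:458 → nearest is F
3 of the 6 points have F as nearest.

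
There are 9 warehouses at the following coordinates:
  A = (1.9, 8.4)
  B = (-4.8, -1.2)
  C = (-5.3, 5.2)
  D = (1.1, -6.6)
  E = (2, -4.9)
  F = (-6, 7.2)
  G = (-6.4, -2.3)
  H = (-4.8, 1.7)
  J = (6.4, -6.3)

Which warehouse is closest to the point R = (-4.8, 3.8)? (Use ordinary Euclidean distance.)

Squared Euclidean distances:
|RA|² = (-4.8−1.9)² + (3.8−8.4)² = 44.89 + 21.16 = 66.05
|RB|² = (-4.8−(-4.8))² + (3.8−(-1.2))² = 0 + 25 = 25
|RC|² = (-4.8−(-5.3))² + (3.8−5.2)² = 0.25 + 1.96 = 2.21
|RD|² = (-4.8−1.1)² + (3.8−(-6.6))² = 34.81 + 108.16 = 142.97
|RE|² = (-4.8−2)² + (3.8−(-4.9))² = 46.24 + 75.69 = 121.93
|RF|² = (-4.8−(-6))² + (3.8−7.2)² = 1.44 + 11.56 = 13
|RG|² = (-4.8−(-6.4))² + (3.8−(-2.3))² = 2.56 + 37.21 = 39.77
|RH|² = (-4.8−(-4.8))² + (3.8−1.7)² = 0 + 4.41 = 4.41
|RJ|² = (-4.8−6.4)² + (3.8−(-6.3))² = 125.44 + 102.01 = 227.45
The smallest is to C, so R lies in the Voronoi region of C.

C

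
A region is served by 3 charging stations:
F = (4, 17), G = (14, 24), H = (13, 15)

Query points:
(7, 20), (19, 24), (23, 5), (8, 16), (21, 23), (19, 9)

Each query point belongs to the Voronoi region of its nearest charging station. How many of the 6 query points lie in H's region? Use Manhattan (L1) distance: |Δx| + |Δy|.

(7, 20) — d to each: F:6, G:11, H:11 → nearest is F
(19, 24) — d to each: F:22, G:5, H:15 → nearest is G
(23, 5) — d to each: F:31, G:28, H:20 → nearest is H
(8, 16) — d to each: F:5, G:14, H:6 → nearest is F
(21, 23) — d to each: F:23, G:8, H:16 → nearest is G
(19, 9) — d to each: F:23, G:20, H:12 → nearest is H
2 of the 6 points have H as nearest.

2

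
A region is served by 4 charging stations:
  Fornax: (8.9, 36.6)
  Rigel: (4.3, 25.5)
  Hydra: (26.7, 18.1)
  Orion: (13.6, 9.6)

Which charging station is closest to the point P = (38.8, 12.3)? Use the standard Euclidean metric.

Since √ is increasing, it suffices to compare squared distances:
d²(P, Fornax) = 894.01 + 590.49 = 1484.5
d²(P, Rigel) = 1190.25 + 174.24 = 1364.49
d²(P, Hydra) = 146.41 + 33.64 = 180.05
d²(P, Orion) = 635.04 + 7.29 = 642.33
The smallest is to Hydra, so P lies in the Voronoi region of Hydra.

Hydra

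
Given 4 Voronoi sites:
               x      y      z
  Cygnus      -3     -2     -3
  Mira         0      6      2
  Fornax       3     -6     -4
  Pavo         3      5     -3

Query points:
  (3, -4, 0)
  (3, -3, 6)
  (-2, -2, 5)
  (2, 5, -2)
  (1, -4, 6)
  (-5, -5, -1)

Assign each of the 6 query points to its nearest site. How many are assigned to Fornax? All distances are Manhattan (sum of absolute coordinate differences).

(3, -4, 0) — d to each: Cygnus:11, Mira:15, Fornax:6, Pavo:12 → nearest is Fornax
(3, -3, 6) — d to each: Cygnus:16, Mira:16, Fornax:13, Pavo:17 → nearest is Fornax
(-2, -2, 5) — d to each: Cygnus:9, Mira:13, Fornax:18, Pavo:20 → nearest is Cygnus
(2, 5, -2) — d to each: Cygnus:13, Mira:7, Fornax:14, Pavo:2 → nearest is Pavo
(1, -4, 6) — d to each: Cygnus:15, Mira:15, Fornax:14, Pavo:20 → nearest is Fornax
(-5, -5, -1) — d to each: Cygnus:7, Mira:19, Fornax:12, Pavo:20 → nearest is Cygnus
3 of the 6 points have Fornax as nearest.

3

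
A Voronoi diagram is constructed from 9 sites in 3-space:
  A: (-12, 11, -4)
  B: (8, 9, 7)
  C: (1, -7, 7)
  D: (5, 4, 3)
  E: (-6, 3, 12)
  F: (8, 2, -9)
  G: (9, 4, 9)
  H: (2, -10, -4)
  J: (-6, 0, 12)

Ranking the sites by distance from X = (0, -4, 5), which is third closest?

J

Since √ is increasing, it suffices to compare squared distances:
|XA|² = (0−(-12))² + (-4−11)² + (5−(-4))² = 144 + 225 + 81 = 450
|XB|² = (0−8)² + (-4−9)² + (5−7)² = 64 + 169 + 4 = 237
|XC|² = (0−1)² + (-4−(-7))² + (5−7)² = 1 + 9 + 4 = 14
|XD|² = (0−5)² + (-4−4)² + (5−3)² = 25 + 64 + 4 = 93
|XE|² = (0−(-6))² + (-4−3)² + (5−12)² = 36 + 49 + 49 = 134
|XF|² = (0−8)² + (-4−2)² + (5−(-9))² = 64 + 36 + 196 = 296
|XG|² = (0−9)² + (-4−4)² + (5−9)² = 81 + 64 + 16 = 161
|XH|² = (0−2)² + (-4−(-10))² + (5−(-4))² = 4 + 36 + 81 = 121
|XJ|² = (0−(-6))² + (-4−0)² + (5−12)² = 36 + 16 + 49 = 101
Sorted ascending: C, D, J, H, … — the third-nearest is J.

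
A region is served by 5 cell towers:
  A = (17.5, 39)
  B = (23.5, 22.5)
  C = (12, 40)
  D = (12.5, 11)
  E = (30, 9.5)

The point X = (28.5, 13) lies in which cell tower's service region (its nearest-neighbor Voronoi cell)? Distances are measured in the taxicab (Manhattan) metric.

E

d(X,A) = |28.5−17.5| + |13−39| = 11 + 26 = 37
d(X,B) = |28.5−23.5| + |13−22.5| = 5 + 9.5 = 14.5
d(X,C) = |28.5−12| + |13−40| = 16.5 + 27 = 43.5
d(X,D) = |28.5−12.5| + |13−11| = 16 + 2 = 18
d(X,E) = |28.5−30| + |13−9.5| = 1.5 + 3.5 = 5
Minimum is at E.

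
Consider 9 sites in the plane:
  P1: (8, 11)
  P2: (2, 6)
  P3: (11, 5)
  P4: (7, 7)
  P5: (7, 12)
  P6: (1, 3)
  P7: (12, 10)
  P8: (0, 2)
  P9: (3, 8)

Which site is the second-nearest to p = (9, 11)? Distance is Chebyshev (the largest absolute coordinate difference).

d(p,P1) = max(1, 0) = 1
d(p,P2) = max(7, 5) = 7
d(p,P3) = max(2, 6) = 6
d(p,P4) = max(2, 4) = 4
d(p,P5) = max(2, 1) = 2
d(p,P6) = max(8, 8) = 8
d(p,P7) = max(3, 1) = 3
d(p,P8) = max(9, 9) = 9
d(p,P9) = max(6, 3) = 6
Sorted ascending: P1, P5, P7, … — the second-nearest is P5.

P5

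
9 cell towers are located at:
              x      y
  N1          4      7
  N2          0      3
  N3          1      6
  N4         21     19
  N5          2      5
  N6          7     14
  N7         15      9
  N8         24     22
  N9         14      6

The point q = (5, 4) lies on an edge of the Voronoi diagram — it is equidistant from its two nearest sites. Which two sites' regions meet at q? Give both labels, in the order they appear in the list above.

Squared distances from q to each site:
|qN1|² = (5−4)² + (4−7)² = 1 + 9 = 10
|qN2|² = (5−0)² + (4−3)² = 25 + 1 = 26
|qN3|² = (5−1)² + (4−6)² = 16 + 4 = 20
|qN4|² = (5−21)² + (4−19)² = 256 + 225 = 481
|qN5|² = (5−2)² + (4−5)² = 9 + 1 = 10
|qN6|² = (5−7)² + (4−14)² = 4 + 100 = 104
|qN7|² = (5−15)² + (4−9)² = 100 + 25 = 125
|qN8|² = (5−24)² + (4−22)² = 361 + 324 = 685
|qN9|² = (5−14)² + (4−6)² = 81 + 4 = 85
q is equidistant from N1 and N5 (both at squared distance 10), and every other site is strictly farther — so q lies on the N1–N5 Voronoi edge.

N1 and N5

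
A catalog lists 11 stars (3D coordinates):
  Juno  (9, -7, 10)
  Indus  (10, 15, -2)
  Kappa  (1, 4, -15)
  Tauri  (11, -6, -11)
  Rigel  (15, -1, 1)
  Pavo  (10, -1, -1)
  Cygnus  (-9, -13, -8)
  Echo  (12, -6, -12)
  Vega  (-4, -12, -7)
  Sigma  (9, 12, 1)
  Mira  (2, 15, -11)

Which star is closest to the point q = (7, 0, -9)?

Tauri

Compare squared distances (the ordering matches that of the actual distances):
d²(q, Juno) = (7−9)² + (0−(-7))² + (-9−10)² = 4 + 49 + 361 = 414
d²(q, Indus) = (7−10)² + (0−15)² + (-9−(-2))² = 9 + 225 + 49 = 283
d²(q, Kappa) = (7−1)² + (0−4)² + (-9−(-15))² = 36 + 16 + 36 = 88
d²(q, Tauri) = (7−11)² + (0−(-6))² + (-9−(-11))² = 16 + 36 + 4 = 56
d²(q, Rigel) = (7−15)² + (0−(-1))² + (-9−1)² = 64 + 1 + 100 = 165
d²(q, Pavo) = (7−10)² + (0−(-1))² + (-9−(-1))² = 9 + 1 + 64 = 74
d²(q, Cygnus) = (7−(-9))² + (0−(-13))² + (-9−(-8))² = 256 + 169 + 1 = 426
d²(q, Echo) = (7−12)² + (0−(-6))² + (-9−(-12))² = 25 + 36 + 9 = 70
d²(q, Vega) = (7−(-4))² + (0−(-12))² + (-9−(-7))² = 121 + 144 + 4 = 269
d²(q, Sigma) = (7−9)² + (0−12)² + (-9−1)² = 4 + 144 + 100 = 248
d²(q, Mira) = (7−2)² + (0−15)² + (-9−(-11))² = 25 + 225 + 4 = 254
The smallest is to Tauri, so q lies in the Voronoi region of Tauri.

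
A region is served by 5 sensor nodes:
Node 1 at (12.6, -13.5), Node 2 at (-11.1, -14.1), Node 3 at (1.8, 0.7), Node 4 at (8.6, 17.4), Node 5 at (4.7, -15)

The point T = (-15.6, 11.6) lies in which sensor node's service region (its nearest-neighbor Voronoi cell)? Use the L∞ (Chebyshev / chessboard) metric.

Node 3

d(T, Node 1) = max(28.2, 25.1) = 28.2
d(T, Node 2) = max(4.5, 25.7) = 25.7
d(T, Node 3) = max(17.4, 10.9) = 17.4
d(T, Node 4) = max(24.2, 5.8) = 24.2
d(T, Node 5) = max(20.3, 26.6) = 26.6
The smallest is to Node 3, so T lies in the Voronoi region of Node 3.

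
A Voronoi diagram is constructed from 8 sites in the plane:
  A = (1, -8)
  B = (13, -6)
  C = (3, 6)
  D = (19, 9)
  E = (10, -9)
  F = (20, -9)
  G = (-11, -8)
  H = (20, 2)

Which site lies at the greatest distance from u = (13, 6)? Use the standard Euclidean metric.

G

Since √ is increasing, it suffices to compare squared distances:
|uA|² = 144 + 196 = 340
|uB|² = 0 + 144 = 144
|uC|² = 100 + 0 = 100
|uD|² = 36 + 9 = 45
|uE|² = 9 + 225 = 234
|uF|² = 49 + 225 = 274
|uG|² = 576 + 196 = 772
|uH|² = 49 + 16 = 65
The largest is to G.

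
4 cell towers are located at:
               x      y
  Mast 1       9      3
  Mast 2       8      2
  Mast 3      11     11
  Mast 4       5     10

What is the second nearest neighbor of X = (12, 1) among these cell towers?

Compare squared distances (the ordering matches that of the actual distances):
d²(X, Mast 1) = (12−9)² + (1−3)² = 9 + 4 = 13
d²(X, Mast 2) = (12−8)² + (1−2)² = 16 + 1 = 17
d²(X, Mast 3) = (12−11)² + (1−11)² = 1 + 100 = 101
d²(X, Mast 4) = (12−5)² + (1−10)² = 49 + 81 = 130
Sorted ascending: Mast 1, Mast 2, Mast 3, … — the second-nearest is Mast 2.

Mast 2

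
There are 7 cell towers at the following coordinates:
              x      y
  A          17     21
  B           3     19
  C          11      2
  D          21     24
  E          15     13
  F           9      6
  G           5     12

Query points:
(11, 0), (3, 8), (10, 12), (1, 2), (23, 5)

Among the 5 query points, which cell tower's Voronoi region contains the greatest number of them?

(11, 0) — d² to each: A:477, B:425, C:4, D:676, E:185, F:40, G:180 → nearest is C
(3, 8) — d² to each: A:365, B:121, C:100, D:580, E:169, F:40, G:20 → nearest is G
(10, 12) — d² to each: A:130, B:98, C:101, D:265, E:26, F:37, G:25 → nearest is G
(1, 2) — d² to each: A:617, B:293, C:100, D:884, E:317, F:80, G:116 → nearest is F
(23, 5) — d² to each: A:292, B:596, C:153, D:365, E:128, F:197, G:373 → nearest is E
Tally — C:1, E:1, F:1, G:2. G captures the most (2).

G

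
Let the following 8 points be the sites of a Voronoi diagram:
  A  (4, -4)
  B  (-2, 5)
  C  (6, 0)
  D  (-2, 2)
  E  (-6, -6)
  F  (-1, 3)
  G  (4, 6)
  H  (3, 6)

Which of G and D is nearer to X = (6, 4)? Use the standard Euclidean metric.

G

Compare squared distances:
|XG|² = (6−4)² + (4−6)² = 4 + 4 = 8
|XD|² = (6−(-2))² + (4−2)² = 64 + 4 = 68
8 < 68, so G is closer.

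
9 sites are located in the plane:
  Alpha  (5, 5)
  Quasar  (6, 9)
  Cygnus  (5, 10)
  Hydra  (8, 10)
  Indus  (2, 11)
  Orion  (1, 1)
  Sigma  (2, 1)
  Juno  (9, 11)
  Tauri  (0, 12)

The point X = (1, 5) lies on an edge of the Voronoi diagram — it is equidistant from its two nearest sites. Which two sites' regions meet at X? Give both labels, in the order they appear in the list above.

Squared distances from X to each site:
d²(X, Alpha) = 16 + 0 = 16
d²(X, Quasar) = 25 + 16 = 41
d²(X, Cygnus) = 16 + 25 = 41
d²(X, Hydra) = 49 + 25 = 74
d²(X, Indus) = 1 + 36 = 37
d²(X, Orion) = 0 + 16 = 16
d²(X, Sigma) = 1 + 16 = 17
d²(X, Juno) = 64 + 36 = 100
d²(X, Tauri) = 1 + 49 = 50
X is equidistant from Alpha and Orion (both at squared distance 16), and every other site is strictly farther — so X lies on the Alpha–Orion Voronoi edge.

Alpha and Orion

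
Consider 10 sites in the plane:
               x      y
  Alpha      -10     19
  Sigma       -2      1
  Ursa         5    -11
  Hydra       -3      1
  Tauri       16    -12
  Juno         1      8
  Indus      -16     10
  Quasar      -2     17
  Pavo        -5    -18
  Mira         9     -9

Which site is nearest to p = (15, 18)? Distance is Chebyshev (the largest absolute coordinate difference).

Juno

d(p, Alpha) = max(25, 1) = 25
d(p, Sigma) = max(17, 17) = 17
d(p, Ursa) = max(10, 29) = 29
d(p, Hydra) = max(18, 17) = 18
d(p, Tauri) = max(1, 30) = 30
d(p, Juno) = max(14, 10) = 14
d(p, Indus) = max(31, 8) = 31
d(p, Quasar) = max(17, 1) = 17
d(p, Pavo) = max(20, 36) = 36
d(p, Mira) = max(6, 27) = 27
Juno is nearest.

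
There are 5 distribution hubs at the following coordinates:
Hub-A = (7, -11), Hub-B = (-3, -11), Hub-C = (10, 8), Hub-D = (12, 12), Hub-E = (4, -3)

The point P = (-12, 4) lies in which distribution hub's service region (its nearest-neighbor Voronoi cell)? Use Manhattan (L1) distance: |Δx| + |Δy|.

d(P, Hub-A) = |-12−7| + |4−(-11)| = 19 + 15 = 34
d(P, Hub-B) = |-12−(-3)| + |4−(-11)| = 9 + 15 = 24
d(P, Hub-C) = |-12−10| + |4−8| = 22 + 4 = 26
d(P, Hub-D) = |-12−12| + |4−12| = 24 + 8 = 32
d(P, Hub-E) = |-12−4| + |4−(-3)| = 16 + 7 = 23
Minimum is at Hub-E.

Hub-E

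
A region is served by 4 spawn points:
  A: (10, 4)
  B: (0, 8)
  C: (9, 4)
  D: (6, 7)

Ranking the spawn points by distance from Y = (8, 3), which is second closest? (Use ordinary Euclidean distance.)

Squared Euclidean distances:
|YA|² = (8−10)² + (3−4)² = 4 + 1 = 5
|YB|² = (8−0)² + (3−8)² = 64 + 25 = 89
|YC|² = (8−9)² + (3−4)² = 1 + 1 = 2
|YD|² = (8−6)² + (3−7)² = 4 + 16 = 20
Sorted ascending: C, A, D, … — the second-nearest is A.

A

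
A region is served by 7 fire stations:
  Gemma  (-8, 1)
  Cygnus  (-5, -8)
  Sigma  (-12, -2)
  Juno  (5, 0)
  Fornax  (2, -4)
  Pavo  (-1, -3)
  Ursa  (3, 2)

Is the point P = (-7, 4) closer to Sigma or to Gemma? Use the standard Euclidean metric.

Compare squared distances:
d²(P, Sigma) = (-7−(-12))² + (4−(-2))² = 25 + 36 = 61
d²(P, Gemma) = (-7−(-8))² + (4−1)² = 1 + 9 = 10
61 > 10, so Gemma is closer.

Gemma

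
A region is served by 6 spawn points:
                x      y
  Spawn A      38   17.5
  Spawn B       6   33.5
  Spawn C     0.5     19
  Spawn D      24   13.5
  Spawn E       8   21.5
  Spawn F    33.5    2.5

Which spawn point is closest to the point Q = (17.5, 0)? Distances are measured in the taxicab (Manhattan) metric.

d(Q, Spawn A) = |17.5−38| + |0−17.5| = 20.5 + 17.5 = 38
d(Q, Spawn B) = |17.5−6| + |0−33.5| = 11.5 + 33.5 = 45
d(Q, Spawn C) = |17.5−0.5| + |0−19| = 17 + 19 = 36
d(Q, Spawn D) = |17.5−24| + |0−13.5| = 6.5 + 13.5 = 20
d(Q, Spawn E) = |17.5−8| + |0−21.5| = 9.5 + 21.5 = 31
d(Q, Spawn F) = |17.5−33.5| + |0−2.5| = 16 + 2.5 = 18.5
Minimum is at Spawn F.

Spawn F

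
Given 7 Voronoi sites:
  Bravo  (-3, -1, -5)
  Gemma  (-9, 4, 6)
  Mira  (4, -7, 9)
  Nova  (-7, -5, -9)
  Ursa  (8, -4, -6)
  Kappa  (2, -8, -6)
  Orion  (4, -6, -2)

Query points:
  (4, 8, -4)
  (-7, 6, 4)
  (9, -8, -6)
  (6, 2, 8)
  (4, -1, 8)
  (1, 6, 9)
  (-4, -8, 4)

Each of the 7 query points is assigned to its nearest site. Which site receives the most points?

Mira

(4, 8, -4) — d² to each: Bravo:131, Gemma:285, Mira:394, Nova:315, Ursa:164, Kappa:264, Orion:200 → nearest is Bravo
(-7, 6, 4) — d² to each: Bravo:146, Gemma:12, Mira:315, Nova:290, Ursa:425, Kappa:377, Orion:301 → nearest is Gemma
(9, -8, -6) — d² to each: Bravo:194, Gemma:612, Mira:251, Nova:274, Ursa:17, Kappa:49, Orion:45 → nearest is Ursa
(6, 2, 8) — d² to each: Bravo:259, Gemma:233, Mira:86, Nova:507, Ursa:236, Kappa:312, Orion:168 → nearest is Mira
(4, -1, 8) — d² to each: Bravo:218, Gemma:198, Mira:37, Nova:426, Ursa:221, Kappa:249, Orion:125 → nearest is Mira
(1, 6, 9) — d² to each: Bravo:261, Gemma:113, Mira:178, Nova:509, Ursa:374, Kappa:422, Orion:274 → nearest is Gemma
(-4, -8, 4) — d² to each: Bravo:131, Gemma:173, Mira:90, Nova:187, Ursa:260, Kappa:136, Orion:104 → nearest is Mira
Tally — Bravo:1, Gemma:2, Mira:3, Ursa:1. Mira captures the most (3).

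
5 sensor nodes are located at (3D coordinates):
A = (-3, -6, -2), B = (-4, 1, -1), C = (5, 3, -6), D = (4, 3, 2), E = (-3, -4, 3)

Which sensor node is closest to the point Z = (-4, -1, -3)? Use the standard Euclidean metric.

B

Since √ is increasing, it suffices to compare squared distances:
|ZA|² = (-4−(-3))² + (-1−(-6))² + (-3−(-2))² = 1 + 25 + 1 = 27
|ZB|² = (-4−(-4))² + (-1−1)² + (-3−(-1))² = 0 + 4 + 4 = 8
|ZC|² = (-4−5)² + (-1−3)² + (-3−(-6))² = 81 + 16 + 9 = 106
|ZD|² = (-4−4)² + (-1−3)² + (-3−2)² = 64 + 16 + 25 = 105
|ZE|² = (-4−(-3))² + (-1−(-4))² + (-3−3)² = 1 + 9 + 36 = 46
Minimum is at B.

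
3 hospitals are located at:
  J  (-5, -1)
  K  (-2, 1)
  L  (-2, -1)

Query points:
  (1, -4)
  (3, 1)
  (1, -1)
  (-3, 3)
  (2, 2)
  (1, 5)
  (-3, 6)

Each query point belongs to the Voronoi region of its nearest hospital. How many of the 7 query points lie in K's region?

5

(1, -4) — d² to each: J:45, K:34, L:18 → nearest is L
(3, 1) — d² to each: J:68, K:25, L:29 → nearest is K
(1, -1) — d² to each: J:36, K:13, L:9 → nearest is L
(-3, 3) — d² to each: J:20, K:5, L:17 → nearest is K
(2, 2) — d² to each: J:58, K:17, L:25 → nearest is K
(1, 5) — d² to each: J:72, K:25, L:45 → nearest is K
(-3, 6) — d² to each: J:53, K:26, L:50 → nearest is K
5 of the 7 points have K as nearest.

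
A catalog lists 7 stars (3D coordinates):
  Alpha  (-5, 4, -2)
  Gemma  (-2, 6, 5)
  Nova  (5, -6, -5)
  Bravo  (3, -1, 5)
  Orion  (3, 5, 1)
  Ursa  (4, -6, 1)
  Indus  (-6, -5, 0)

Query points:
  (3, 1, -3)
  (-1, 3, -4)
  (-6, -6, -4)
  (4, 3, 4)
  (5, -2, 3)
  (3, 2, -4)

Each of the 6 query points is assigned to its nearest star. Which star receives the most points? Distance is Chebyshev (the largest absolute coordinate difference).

Orion

(3, 1, -3) — d to each: Alpha:8, Gemma:8, Nova:7, Bravo:8, Orion:4, Ursa:7, Indus:9 → nearest is Orion
(-1, 3, -4) — d to each: Alpha:4, Gemma:9, Nova:9, Bravo:9, Orion:5, Ursa:9, Indus:8 → nearest is Alpha
(-6, -6, -4) — d to each: Alpha:10, Gemma:12, Nova:11, Bravo:9, Orion:11, Ursa:10, Indus:4 → nearest is Indus
(4, 3, 4) — d to each: Alpha:9, Gemma:6, Nova:9, Bravo:4, Orion:3, Ursa:9, Indus:10 → nearest is Orion
(5, -2, 3) — d to each: Alpha:10, Gemma:8, Nova:8, Bravo:2, Orion:7, Ursa:4, Indus:11 → nearest is Bravo
(3, 2, -4) — d to each: Alpha:8, Gemma:9, Nova:8, Bravo:9, Orion:5, Ursa:8, Indus:9 → nearest is Orion
Tally — Alpha:1, Bravo:1, Orion:3, Indus:1. Orion captures the most (3).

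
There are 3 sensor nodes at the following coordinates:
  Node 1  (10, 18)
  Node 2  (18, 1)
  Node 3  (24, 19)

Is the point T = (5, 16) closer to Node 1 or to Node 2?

Compare squared distances:
d²(T, Node 1) = (5−10)² + (16−18)² = 25 + 4 = 29
d²(T, Node 2) = (5−18)² + (16−1)² = 169 + 225 = 394
29 < 394, so Node 1 is closer.

Node 1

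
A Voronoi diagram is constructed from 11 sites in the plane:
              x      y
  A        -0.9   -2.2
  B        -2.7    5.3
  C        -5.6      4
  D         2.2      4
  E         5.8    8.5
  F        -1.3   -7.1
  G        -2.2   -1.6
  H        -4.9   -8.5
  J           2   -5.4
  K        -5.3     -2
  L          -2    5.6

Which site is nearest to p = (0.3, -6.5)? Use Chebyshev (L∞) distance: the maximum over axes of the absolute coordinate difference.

d(p,A) = max(1.2, 4.3) = 4.3
d(p,B) = max(3, 11.8) = 11.8
d(p,C) = max(5.9, 10.5) = 10.5
d(p,D) = max(1.9, 10.5) = 10.5
d(p,E) = max(5.5, 15) = 15
d(p,F) = max(1.6, 0.6) = 1.6
d(p,G) = max(2.5, 4.9) = 4.9
d(p,H) = max(5.2, 2) = 5.2
d(p,J) = max(1.7, 1.1) = 1.7
d(p,K) = max(5.6, 4.5) = 5.6
d(p,L) = max(2.3, 12.1) = 12.1
The smallest is to F, so p lies in the Voronoi region of F.

F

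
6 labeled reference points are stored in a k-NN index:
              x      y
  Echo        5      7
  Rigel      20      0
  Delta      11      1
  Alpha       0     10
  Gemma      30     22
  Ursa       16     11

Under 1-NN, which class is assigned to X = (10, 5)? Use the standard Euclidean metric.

Delta

Squared Euclidean distances:
d²(X, Echo) = 25 + 4 = 29
d²(X, Rigel) = 100 + 25 = 125
d²(X, Delta) = 1 + 16 = 17
d²(X, Alpha) = 100 + 25 = 125
d²(X, Gemma) = 400 + 289 = 689
d²(X, Ursa) = 36 + 36 = 72
Minimum is at Delta.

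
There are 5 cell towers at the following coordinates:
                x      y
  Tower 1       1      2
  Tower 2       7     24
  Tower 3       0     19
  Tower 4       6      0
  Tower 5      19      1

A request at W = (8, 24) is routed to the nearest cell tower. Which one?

Tower 2

Since √ is increasing, it suffices to compare squared distances:
d²(W, Tower 1) = (8−1)² + (24−2)² = 49 + 484 = 533
d²(W, Tower 2) = (8−7)² + (24−24)² = 1 + 0 = 1
d²(W, Tower 3) = (8−0)² + (24−19)² = 64 + 25 = 89
d²(W, Tower 4) = (8−6)² + (24−0)² = 4 + 576 = 580
d²(W, Tower 5) = (8−19)² + (24−1)² = 121 + 529 = 650
Tower 2 is nearest.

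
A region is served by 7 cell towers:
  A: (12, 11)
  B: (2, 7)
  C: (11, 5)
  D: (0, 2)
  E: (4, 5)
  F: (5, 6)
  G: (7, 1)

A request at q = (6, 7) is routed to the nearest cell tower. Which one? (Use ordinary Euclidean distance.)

Since √ is increasing, it suffices to compare squared distances:
|qA|² = 36 + 16 = 52
|qB|² = 16 + 0 = 16
|qC|² = 25 + 4 = 29
|qD|² = 36 + 25 = 61
|qE|² = 4 + 4 = 8
|qF|² = 1 + 1 = 2
|qG|² = 1 + 36 = 37
The smallest is to F, so q lies in the Voronoi region of F.

F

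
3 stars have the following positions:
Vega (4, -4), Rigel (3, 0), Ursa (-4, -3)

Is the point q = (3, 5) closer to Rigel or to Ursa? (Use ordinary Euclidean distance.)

Compare squared distances:
d²(q, Rigel) = (3−3)² + (5−0)² = 0 + 25 = 25
d²(q, Ursa) = (3−(-4))² + (5−(-3))² = 49 + 64 = 113
25 < 113, so Rigel is closer.

Rigel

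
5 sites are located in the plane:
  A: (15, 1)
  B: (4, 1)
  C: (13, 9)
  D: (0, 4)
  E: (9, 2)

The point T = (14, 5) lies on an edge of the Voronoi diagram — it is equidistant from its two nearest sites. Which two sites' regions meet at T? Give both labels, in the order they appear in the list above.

Squared distances from T to each site:
|TA|² = (14−15)² + (5−1)² = 1 + 16 = 17
|TB|² = (14−4)² + (5−1)² = 100 + 16 = 116
|TC|² = (14−13)² + (5−9)² = 1 + 16 = 17
|TD|² = (14−0)² + (5−4)² = 196 + 1 = 197
|TE|² = (14−9)² + (5−2)² = 25 + 9 = 34
T is equidistant from A and C (both at squared distance 17), and every other site is strictly farther — so T lies on the A–C Voronoi edge.

A and C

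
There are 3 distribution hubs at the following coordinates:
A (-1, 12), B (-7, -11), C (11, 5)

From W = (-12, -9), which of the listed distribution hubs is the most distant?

Squared Euclidean distances:
|WA|² = (-12−(-1))² + (-9−12)² = 121 + 441 = 562
|WB|² = (-12−(-7))² + (-9−(-11))² = 25 + 4 = 29
|WC|² = (-12−11)² + (-9−5)² = 529 + 196 = 725
The largest is to C.

C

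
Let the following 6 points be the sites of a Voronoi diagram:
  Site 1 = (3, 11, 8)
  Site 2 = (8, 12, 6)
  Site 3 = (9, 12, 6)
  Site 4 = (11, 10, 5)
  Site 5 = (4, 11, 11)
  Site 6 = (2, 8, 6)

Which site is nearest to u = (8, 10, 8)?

Site 2

Since √ is increasing, it suffices to compare squared distances:
d²(u, Site 1) = (8−3)² + (10−11)² + (8−8)² = 25 + 1 + 0 = 26
d²(u, Site 2) = (8−8)² + (10−12)² + (8−6)² = 0 + 4 + 4 = 8
d²(u, Site 3) = (8−9)² + (10−12)² + (8−6)² = 1 + 4 + 4 = 9
d²(u, Site 4) = (8−11)² + (10−10)² + (8−5)² = 9 + 0 + 9 = 18
d²(u, Site 5) = (8−4)² + (10−11)² + (8−11)² = 16 + 1 + 9 = 26
d²(u, Site 6) = (8−2)² + (10−8)² + (8−6)² = 36 + 4 + 4 = 44
Minimum is at Site 2.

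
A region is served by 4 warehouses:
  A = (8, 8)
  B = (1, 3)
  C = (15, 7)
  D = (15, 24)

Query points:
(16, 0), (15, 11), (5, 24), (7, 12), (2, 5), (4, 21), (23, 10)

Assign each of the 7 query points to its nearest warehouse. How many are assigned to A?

(16, 0) — d² to each: A:128, B:234, C:50, D:577 → nearest is C
(15, 11) — d² to each: A:58, B:260, C:16, D:169 → nearest is C
(5, 24) — d² to each: A:265, B:457, C:389, D:100 → nearest is D
(7, 12) — d² to each: A:17, B:117, C:89, D:208 → nearest is A
(2, 5) — d² to each: A:45, B:5, C:173, D:530 → nearest is B
(4, 21) — d² to each: A:185, B:333, C:317, D:130 → nearest is D
(23, 10) — d² to each: A:229, B:533, C:73, D:260 → nearest is C
1 of the 7 points has A as nearest.

1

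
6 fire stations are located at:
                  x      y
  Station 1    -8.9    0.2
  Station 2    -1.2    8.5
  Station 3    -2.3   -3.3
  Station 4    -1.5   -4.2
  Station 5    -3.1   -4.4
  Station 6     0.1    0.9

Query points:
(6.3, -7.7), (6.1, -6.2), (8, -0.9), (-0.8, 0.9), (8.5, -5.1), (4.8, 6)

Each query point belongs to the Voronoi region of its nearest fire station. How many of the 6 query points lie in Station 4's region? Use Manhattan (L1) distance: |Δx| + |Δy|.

3

(6.3, -7.7) — d to each: Station 1:23.1, Station 2:23.7, Station 3:13, Station 4:11.3, Station 5:12.7, Station 6:14.8 → nearest is Station 4
(6.1, -6.2) — d to each: Station 1:21.4, Station 2:22, Station 3:11.3, Station 4:9.6, Station 5:11, Station 6:13.1 → nearest is Station 4
(8, -0.9) — d to each: Station 1:18, Station 2:18.6, Station 3:12.7, Station 4:12.8, Station 5:14.6, Station 6:9.7 → nearest is Station 6
(-0.8, 0.9) — d to each: Station 1:8.8, Station 2:8, Station 3:5.7, Station 4:5.8, Station 5:7.6, Station 6:0.9 → nearest is Station 6
(8.5, -5.1) — d to each: Station 1:22.7, Station 2:23.3, Station 3:12.6, Station 4:10.9, Station 5:12.3, Station 6:14.4 → nearest is Station 4
(4.8, 6) — d to each: Station 1:19.5, Station 2:8.5, Station 3:16.4, Station 4:16.5, Station 5:18.3, Station 6:9.8 → nearest is Station 2
3 of the 6 points have Station 4 as nearest.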